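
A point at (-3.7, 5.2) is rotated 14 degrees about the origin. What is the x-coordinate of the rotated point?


x' = x*cos(theta) - y*sin(theta)
cos(14 deg) = 0.9703, sin(14 deg) = 0.2419
x' = -3.7 * 0.9703 - 5.2 * 0.2419
= -3.5901 - 1.258
= -4.8481


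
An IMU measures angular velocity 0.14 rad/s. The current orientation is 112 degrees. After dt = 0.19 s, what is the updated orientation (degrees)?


delta_theta = w * dt = 0.14 * 0.19 = 0.0266 rad
= 1.5241 deg
theta_new = 112 + 1.5241 = 113.5241 deg


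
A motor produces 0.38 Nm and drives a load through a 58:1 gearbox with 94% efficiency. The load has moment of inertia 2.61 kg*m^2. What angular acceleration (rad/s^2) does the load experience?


tau_out = tau_motor * N * eta
= 0.38 * 58 * 0.94 = 20.7176 Nm
alpha = tau_out / I = 20.7176 / 2.61
= 7.9378 rad/s^2


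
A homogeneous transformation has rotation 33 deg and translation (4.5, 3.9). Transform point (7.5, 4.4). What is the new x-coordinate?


x' = cos(theta)*px - sin(theta)*py + tx
= 0.8387*7.5 - 0.5446*4.4 + 4.5
= 8.3936


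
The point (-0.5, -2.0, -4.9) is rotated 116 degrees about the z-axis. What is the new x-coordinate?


Rotation about z-axis: x' = x*cos(theta) - y*sin(theta)
= -0.5 * -0.4384 - -2.0 * 0.8988
= 2.0168


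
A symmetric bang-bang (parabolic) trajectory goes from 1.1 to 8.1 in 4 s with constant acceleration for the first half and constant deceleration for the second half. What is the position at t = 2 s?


Symmetric rest-to-rest: each phase covers (pf-p0)/2 in time T/2. 0.5*a*(T/2)^2 = (pf-p0)/2 => a = 4*(pf-p0)/T^2
a = 4*(8.1-1.1)/4^2 = 1.75
t = 2 is in the acceleration phase (t <= T/2).
p = p0 + 0.5*a*t^2 = 1.1 + 0.5*1.75*2^2
= 4.6


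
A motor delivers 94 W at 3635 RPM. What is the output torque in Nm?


omega = 3635 * 2*pi/60 = 380.6563 rad/s
tau = P / omega = 94 / 380.6563
= 0.2469 Nm


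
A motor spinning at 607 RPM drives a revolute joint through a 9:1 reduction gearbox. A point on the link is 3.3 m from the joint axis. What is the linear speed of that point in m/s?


omega_motor = 607 * 2*pi/60 = 63.5649 rad/s
omega_joint = omega_motor / 9 = 7.0628 rad/s
v = omega_joint * r = 7.0628 * 3.3
= 23.3071 m/s


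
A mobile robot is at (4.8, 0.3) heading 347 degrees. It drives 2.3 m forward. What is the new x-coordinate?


x_new = x0 + d*cos(theta)
= 4.8 + 2.3*cos(347)
= 4.8 + 2.2411
= 7.0411


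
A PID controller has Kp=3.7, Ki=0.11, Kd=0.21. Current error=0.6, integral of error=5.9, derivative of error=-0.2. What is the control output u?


u = Kp*e + Ki*int(e) + Kd*de/dt
= 3.7*0.6 + 0.11*5.9 + 0.21*(-0.2)
= 2.22 + 0.649 + -0.042
= 2.827


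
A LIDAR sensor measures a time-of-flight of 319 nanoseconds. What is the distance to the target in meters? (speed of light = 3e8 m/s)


tof = 319 ns = 3.19e-07 s
dist = c * tof / 2
= 3e8 * 3.19e-07 / 2
= 47.85 m


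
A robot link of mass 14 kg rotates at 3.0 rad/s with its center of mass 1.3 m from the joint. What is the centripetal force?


F = m * omega^2 * r
= 14 * 3.0^2 * 1.3
= 14 * 9.0 * 1.3
= 163.8 N


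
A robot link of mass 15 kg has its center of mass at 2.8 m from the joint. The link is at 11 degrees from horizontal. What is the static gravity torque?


tau = m*g*L*cos(angle)
= 15 * 9.81 * 2.8 * cos(11 deg)
= 15 * 9.81 * 2.8 * 0.9816
= 404.45 Nm


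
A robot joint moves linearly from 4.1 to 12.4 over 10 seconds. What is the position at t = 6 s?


s = t/T = 6/10 = 0.6
p(t) = p0 + (pf-p0)*s
= 4.1 + (12.4 - 4.1) * 0.6
= 9.08


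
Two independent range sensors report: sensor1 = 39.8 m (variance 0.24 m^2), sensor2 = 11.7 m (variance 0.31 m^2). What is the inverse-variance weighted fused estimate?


w1 = (1/var1) / (1/var1 + 1/var2)
   = 4.1667 / (4.1667 + 3.2258) = 0.5636
w2 = 1 - w1 = 0.4364
fused = w1*s1 + w2*s2 = 22.4327 + 5.1055
= 27.5382 m


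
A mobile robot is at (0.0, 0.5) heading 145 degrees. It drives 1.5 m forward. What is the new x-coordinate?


x_new = x0 + d*cos(theta)
= 0.0 + 1.5*cos(145)
= 0.0 + -1.2287
= -1.2287


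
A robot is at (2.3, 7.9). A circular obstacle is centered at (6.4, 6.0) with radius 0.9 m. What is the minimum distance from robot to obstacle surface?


center_dist = sqrt((2.3-6.4)^2 + (7.9-6.0)^2)
= sqrt(16.81 + 3.61)
= 4.5188
min_dist = center_dist - radius = 4.5188 - 0.9 = 3.6188 m


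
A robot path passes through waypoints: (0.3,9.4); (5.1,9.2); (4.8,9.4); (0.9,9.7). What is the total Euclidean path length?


Segment lengths:
  seg1 = sqrt((4.8)^2 + (-0.2)^2) = 4.8042
  seg2 = sqrt((-0.3)^2 + (0.2)^2) = 0.3606
  seg3 = sqrt((-3.9)^2 + (0.3)^2) = 3.9115
Total = 9.0762


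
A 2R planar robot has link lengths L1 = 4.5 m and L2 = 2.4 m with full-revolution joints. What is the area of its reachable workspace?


r_max = L1 + L2 = 6.9 m
r_min = |L1 - L2| = 2.1 m
Area = pi*(r_max^2 - r_min^2)
= pi*(47.61 - 4.41)
= pi * 43.2
= 135.7168 m^2


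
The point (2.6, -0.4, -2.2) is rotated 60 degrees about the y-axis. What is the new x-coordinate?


Rotation about y-axis: x' = x*cos(theta) + z*sin(theta)
= 2.6 * 0.5 + -2.2 * 0.866
= -0.6053


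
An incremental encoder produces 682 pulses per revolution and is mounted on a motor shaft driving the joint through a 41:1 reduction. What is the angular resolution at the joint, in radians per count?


counts per rev = 682
effective counts at joint = 682 * 41 = 27962
resolution = 2*pi / 27962
= 2.2470e-04 rad/count


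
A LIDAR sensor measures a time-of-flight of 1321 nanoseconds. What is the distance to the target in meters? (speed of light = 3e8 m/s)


tof = 1321 ns = 1.321e-06 s
dist = c * tof / 2
= 3e8 * 1.321e-06 / 2
= 198.15 m


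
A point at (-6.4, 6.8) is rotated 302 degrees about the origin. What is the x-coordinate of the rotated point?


x' = x*cos(theta) - y*sin(theta)
cos(302 deg) = 0.5299, sin(302 deg) = -0.848
x' = -6.4 * 0.5299 - 6.8 * -0.848
= -3.3915 - -5.7667
= 2.3752


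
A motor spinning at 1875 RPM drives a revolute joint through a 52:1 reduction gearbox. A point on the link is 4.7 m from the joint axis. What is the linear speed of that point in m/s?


omega_motor = 1875 * 2*pi/60 = 196.3495 rad/s
omega_joint = omega_motor / 52 = 3.776 rad/s
v = omega_joint * r = 3.776 * 4.7
= 17.747 m/s


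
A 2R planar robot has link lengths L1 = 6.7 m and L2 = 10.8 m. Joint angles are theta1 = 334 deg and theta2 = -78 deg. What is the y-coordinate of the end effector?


Convert angles to radians: theta1 = 5.8294, theta2 = -1.3614
y = L1*sin(theta1) + L2*sin(theta1+theta2)
y = -2.9371 + -10.4792
y = -13.4163


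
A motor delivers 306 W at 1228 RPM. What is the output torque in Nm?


omega = 1228 * 2*pi/60 = 128.5959 rad/s
tau = P / omega = 306 / 128.5959
= 2.3795 Nm


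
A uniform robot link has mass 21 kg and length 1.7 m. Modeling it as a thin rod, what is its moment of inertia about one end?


I = (1/3) * m * L^2
= (1/3) * 21 * 1.7^2
= 0.333333 * 21 * 2.89
= 20.23 kg*m^2


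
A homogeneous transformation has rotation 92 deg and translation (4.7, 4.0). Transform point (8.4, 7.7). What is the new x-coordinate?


x' = cos(theta)*px - sin(theta)*py + tx
= -0.0349*8.4 - 0.9994*7.7 + 4.7
= -3.2885


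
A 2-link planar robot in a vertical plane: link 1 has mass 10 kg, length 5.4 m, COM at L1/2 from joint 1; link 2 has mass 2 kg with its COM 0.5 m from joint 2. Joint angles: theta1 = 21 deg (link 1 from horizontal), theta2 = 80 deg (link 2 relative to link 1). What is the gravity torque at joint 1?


Horizontal distance from joint 1 to link-1 COM:
  x_c1 = (L1/2)*cos(t1) = 2.7 * 0.9336 = 2.5207 m
Horizontal distance from joint 1 to link-2 COM:
  x_c2 = L1*cos(t1) + Lc2*cos(t1+t2)
       = 5.4*0.9336 + 0.5*-0.1908 = 4.9459 m
tau1 = m1*g*x_c1 + m2*g*x_c2
     = 10*9.81*2.5207 + 2*9.81*4.9459
     = 247.2774 + 97.0391
     = 344.3166 Nm


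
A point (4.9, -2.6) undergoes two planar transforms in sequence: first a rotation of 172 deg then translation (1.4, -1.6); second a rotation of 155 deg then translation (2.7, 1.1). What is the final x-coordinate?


After transform 1:
x1 = cos(172)*4.9 - sin(172)*-2.6 + 1.4 = -3.0905
y1 = sin(172)*4.9 + cos(172)*-2.6 + -1.6 = 1.6566
After transform 2:
x2 = cos(155)*-3.0905 - sin(155)*1.6566 + 2.7
= 4.8008


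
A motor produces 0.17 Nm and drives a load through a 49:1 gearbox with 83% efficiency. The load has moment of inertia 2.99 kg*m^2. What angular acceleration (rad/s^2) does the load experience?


tau_out = tau_motor * N * eta
= 0.17 * 49 * 0.83 = 6.9139 Nm
alpha = tau_out / I = 6.9139 / 2.99
= 2.3123 rad/s^2


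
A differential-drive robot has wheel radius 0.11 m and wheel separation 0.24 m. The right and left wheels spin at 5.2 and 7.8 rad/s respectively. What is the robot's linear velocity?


vR = r*wR = 0.11*5.2 = 0.572 m/s
vL = r*wL = 0.11*7.8 = 0.858 m/s
v = (vR+vL)/2 = 0.715 m/s
omega = (vR-vL)/L = -1.1917 rad/s
linear velocity = 0.715 m/s


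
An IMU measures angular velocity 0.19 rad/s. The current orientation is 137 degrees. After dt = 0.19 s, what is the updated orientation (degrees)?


delta_theta = w * dt = 0.19 * 0.19 = 0.0361 rad
= 2.0684 deg
theta_new = 137 + 2.0684 = 139.0684 deg


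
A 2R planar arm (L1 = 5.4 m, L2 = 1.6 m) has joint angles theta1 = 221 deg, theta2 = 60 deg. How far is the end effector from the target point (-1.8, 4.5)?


End effector via forward kinematics:
x = L1*cos(t1) + L2*cos(t1+t2) = -3.7701
y = L1*sin(t1) + L2*sin(t1+t2) = -5.1133
Distance to target:
d = sqrt((-1.8 - -3.7701)^2 + (4.5 - -5.1133)^2)
= sqrt(3.8814 + 92.416)
= 9.8131 m


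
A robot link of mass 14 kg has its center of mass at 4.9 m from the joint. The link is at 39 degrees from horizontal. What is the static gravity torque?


tau = m*g*L*cos(angle)
= 14 * 9.81 * 4.9 * cos(39 deg)
= 14 * 9.81 * 4.9 * 0.7771
= 522.9928 Nm


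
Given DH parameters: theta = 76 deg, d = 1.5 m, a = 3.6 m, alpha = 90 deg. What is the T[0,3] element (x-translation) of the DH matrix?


T[0,3] = a * cos(theta)
= 3.6 * cos(76 deg)
= 3.6 * 0.2419
= 0.8709


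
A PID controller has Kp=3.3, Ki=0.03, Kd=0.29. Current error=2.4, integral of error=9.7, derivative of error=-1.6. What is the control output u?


u = Kp*e + Ki*int(e) + Kd*de/dt
= 3.3*2.4 + 0.03*9.7 + 0.29*(-1.6)
= 7.92 + 0.291 + -0.464
= 7.747


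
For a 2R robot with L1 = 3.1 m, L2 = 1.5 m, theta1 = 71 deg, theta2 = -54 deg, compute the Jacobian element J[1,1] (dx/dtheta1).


J[1,1] = -L1*sin(t1) - L2*sin(t1+t2)
= -3.1*sin(71) - 1.5*sin(17)
= -3.3697


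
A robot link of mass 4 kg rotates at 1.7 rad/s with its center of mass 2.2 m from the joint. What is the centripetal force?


F = m * omega^2 * r
= 4 * 1.7^2 * 2.2
= 4 * 2.89 * 2.2
= 25.432 N


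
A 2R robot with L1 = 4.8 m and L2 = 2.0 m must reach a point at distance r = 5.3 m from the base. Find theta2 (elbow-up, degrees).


cos(theta2) = (r^2 - L1^2 - L2^2) / (2*L1*L2)
cos(theta2) = (28.09 - 23.04 - 4.0) / 19.2
cos(theta2) = 0.054688
theta2 = 86.8651 degrees


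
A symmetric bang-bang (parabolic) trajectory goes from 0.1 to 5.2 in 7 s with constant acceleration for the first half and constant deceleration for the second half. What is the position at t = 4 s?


Symmetric rest-to-rest: each phase covers (pf-p0)/2 in time T/2. 0.5*a*(T/2)^2 = (pf-p0)/2 => a = 4*(pf-p0)/T^2
a = 4*(5.2-0.1)/7^2 = 0.4163
t = 4 is in the deceleration phase (t > T/2).
p = pf - 0.5*a*(T-t)^2 = 5.2 - 0.5*0.4163*3^2
= 3.3265


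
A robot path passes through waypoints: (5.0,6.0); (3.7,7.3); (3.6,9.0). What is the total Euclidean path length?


Segment lengths:
  seg1 = sqrt((-1.3)^2 + (1.3)^2) = 1.8385
  seg2 = sqrt((-0.1)^2 + (1.7)^2) = 1.7029
Total = 3.5414


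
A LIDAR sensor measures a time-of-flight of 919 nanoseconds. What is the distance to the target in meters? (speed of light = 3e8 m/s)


tof = 919 ns = 9.19e-07 s
dist = c * tof / 2
= 3e8 * 9.19e-07 / 2
= 137.85 m


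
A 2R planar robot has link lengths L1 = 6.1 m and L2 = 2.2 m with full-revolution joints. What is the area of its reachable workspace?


r_max = L1 + L2 = 8.3 m
r_min = |L1 - L2| = 3.9 m
Area = pi*(r_max^2 - r_min^2)
= pi*(68.89 - 15.21)
= pi * 53.68
= 168.6407 m^2


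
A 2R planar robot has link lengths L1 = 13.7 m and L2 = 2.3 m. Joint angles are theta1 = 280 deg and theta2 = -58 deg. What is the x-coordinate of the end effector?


Convert angles to radians: theta1 = 4.8869, theta2 = -1.0123
x = L1*cos(theta1) + L2*cos(theta1+theta2)
x = 2.379 + -1.7092
x = 0.6697


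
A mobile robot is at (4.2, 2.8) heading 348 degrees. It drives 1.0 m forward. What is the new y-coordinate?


y_new = y0 + d*sin(theta)
= 2.8 + 1.0*sin(348)
= 2.8 + -0.2079
= 2.5921


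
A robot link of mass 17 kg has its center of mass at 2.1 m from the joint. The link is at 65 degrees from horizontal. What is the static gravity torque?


tau = m*g*L*cos(angle)
= 17 * 9.81 * 2.1 * cos(65 deg)
= 17 * 9.81 * 2.1 * 0.4226
= 148.0081 Nm


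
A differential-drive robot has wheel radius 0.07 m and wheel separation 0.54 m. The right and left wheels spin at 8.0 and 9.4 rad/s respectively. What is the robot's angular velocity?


vR = r*wR = 0.07*8.0 = 0.56 m/s
vL = r*wL = 0.07*9.4 = 0.658 m/s
v = (vR+vL)/2 = 0.609 m/s
omega = (vR-vL)/L = -0.1815 rad/s
angular velocity = -0.1815 rad/s


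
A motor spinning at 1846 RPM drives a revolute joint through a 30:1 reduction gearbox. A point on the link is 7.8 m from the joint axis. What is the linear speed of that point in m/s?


omega_motor = 1846 * 2*pi/60 = 193.3127 rad/s
omega_joint = omega_motor / 30 = 6.4438 rad/s
v = omega_joint * r = 6.4438 * 7.8
= 50.2613 m/s


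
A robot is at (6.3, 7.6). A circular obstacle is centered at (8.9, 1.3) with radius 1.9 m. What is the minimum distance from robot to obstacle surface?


center_dist = sqrt((6.3-8.9)^2 + (7.6-1.3)^2)
= sqrt(6.76 + 39.69)
= 6.8154
min_dist = center_dist - radius = 6.8154 - 1.9 = 4.9154 m


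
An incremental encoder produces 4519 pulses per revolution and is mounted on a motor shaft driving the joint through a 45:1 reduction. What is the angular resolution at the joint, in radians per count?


counts per rev = 4519
effective counts at joint = 4519 * 45 = 203355
resolution = 2*pi / 203355
= 3.0898e-05 rad/count


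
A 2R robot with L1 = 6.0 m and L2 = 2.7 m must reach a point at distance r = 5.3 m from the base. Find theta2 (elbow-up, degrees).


cos(theta2) = (r^2 - L1^2 - L2^2) / (2*L1*L2)
cos(theta2) = (28.09 - 36.0 - 7.29) / 32.4
cos(theta2) = -0.469136
theta2 = 117.9782 degrees


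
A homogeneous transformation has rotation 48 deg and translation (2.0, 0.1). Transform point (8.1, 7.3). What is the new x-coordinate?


x' = cos(theta)*px - sin(theta)*py + tx
= 0.6691*8.1 - 0.7431*7.3 + 2.0
= 1.995


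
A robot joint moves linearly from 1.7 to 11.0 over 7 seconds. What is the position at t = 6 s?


s = t/T = 6/7 = 0.8571
p(t) = p0 + (pf-p0)*s
= 1.7 + (11.0 - 1.7) * 0.8571
= 9.6714


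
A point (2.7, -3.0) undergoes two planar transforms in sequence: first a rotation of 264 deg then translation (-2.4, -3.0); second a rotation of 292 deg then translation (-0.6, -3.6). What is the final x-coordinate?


After transform 1:
x1 = cos(264)*2.7 - sin(264)*-3.0 + -2.4 = -5.6658
y1 = sin(264)*2.7 + cos(264)*-3.0 + -3.0 = -5.3716
After transform 2:
x2 = cos(292)*-5.6658 - sin(292)*-5.3716 + -0.6
= -7.7029


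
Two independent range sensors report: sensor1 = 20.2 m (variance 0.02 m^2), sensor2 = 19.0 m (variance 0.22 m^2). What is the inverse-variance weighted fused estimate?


w1 = (1/var1) / (1/var1 + 1/var2)
   = 50.0 / (50.0 + 4.5455) = 0.9167
w2 = 1 - w1 = 0.0833
fused = w1*s1 + w2*s2 = 18.5167 + 1.5833
= 20.1 m


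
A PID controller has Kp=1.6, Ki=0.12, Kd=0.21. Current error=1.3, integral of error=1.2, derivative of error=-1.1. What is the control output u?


u = Kp*e + Ki*int(e) + Kd*de/dt
= 1.6*1.3 + 0.12*1.2 + 0.21*(-1.1)
= 2.08 + 0.144 + -0.231
= 1.993


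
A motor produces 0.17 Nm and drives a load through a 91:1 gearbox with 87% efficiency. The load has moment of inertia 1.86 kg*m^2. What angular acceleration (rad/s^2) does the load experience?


tau_out = tau_motor * N * eta
= 0.17 * 91 * 0.87 = 13.4589 Nm
alpha = tau_out / I = 13.4589 / 1.86
= 7.236 rad/s^2


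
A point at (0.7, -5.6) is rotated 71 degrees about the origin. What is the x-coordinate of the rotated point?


x' = x*cos(theta) - y*sin(theta)
cos(71 deg) = 0.3256, sin(71 deg) = 0.9455
x' = 0.7 * 0.3256 - -5.6 * 0.9455
= 0.2279 - -5.2949
= 5.5228


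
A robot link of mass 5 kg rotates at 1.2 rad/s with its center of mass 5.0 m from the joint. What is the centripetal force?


F = m * omega^2 * r
= 5 * 1.2^2 * 5.0
= 5 * 1.44 * 5.0
= 36.0 N


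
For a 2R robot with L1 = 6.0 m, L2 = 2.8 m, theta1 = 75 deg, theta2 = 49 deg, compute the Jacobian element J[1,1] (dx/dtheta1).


J[1,1] = -L1*sin(t1) - L2*sin(t1+t2)
= -6.0*sin(75) - 2.8*sin(124)
= -8.1169


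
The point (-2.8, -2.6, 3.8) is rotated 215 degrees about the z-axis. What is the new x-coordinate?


Rotation about z-axis: x' = x*cos(theta) - y*sin(theta)
= -2.8 * -0.8192 - -2.6 * -0.5736
= 0.8023


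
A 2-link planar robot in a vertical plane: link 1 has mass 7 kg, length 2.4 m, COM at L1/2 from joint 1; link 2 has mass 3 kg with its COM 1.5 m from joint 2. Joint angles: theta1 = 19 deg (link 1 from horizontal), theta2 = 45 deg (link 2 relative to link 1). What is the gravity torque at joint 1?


Horizontal distance from joint 1 to link-1 COM:
  x_c1 = (L1/2)*cos(t1) = 1.2 * 0.9455 = 1.1346 m
Horizontal distance from joint 1 to link-2 COM:
  x_c2 = L1*cos(t1) + Lc2*cos(t1+t2)
       = 2.4*0.9455 + 1.5*0.4384 = 2.9268 m
tau1 = m1*g*x_c1 + m2*g*x_c2
     = 7*9.81*1.1346 + 3*9.81*2.9268
     = 77.9145 + 86.1358
     = 164.0503 Nm


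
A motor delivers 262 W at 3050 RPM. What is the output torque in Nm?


omega = 3050 * 2*pi/60 = 319.3953 rad/s
tau = P / omega = 262 / 319.3953
= 0.8203 Nm


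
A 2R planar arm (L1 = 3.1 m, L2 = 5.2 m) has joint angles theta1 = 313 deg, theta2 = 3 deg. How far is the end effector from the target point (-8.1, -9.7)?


End effector via forward kinematics:
x = L1*cos(t1) + L2*cos(t1+t2) = 5.8548
y = L1*sin(t1) + L2*sin(t1+t2) = -5.8794
Distance to target:
d = sqrt((-8.1 - 5.8548)^2 + (-9.7 - -5.8794)^2)
= sqrt(194.7354 + 14.5968)
= 14.4683 m


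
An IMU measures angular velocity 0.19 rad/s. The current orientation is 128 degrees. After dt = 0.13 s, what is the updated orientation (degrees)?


delta_theta = w * dt = 0.19 * 0.13 = 0.0247 rad
= 1.4152 deg
theta_new = 128 + 1.4152 = 129.4152 deg


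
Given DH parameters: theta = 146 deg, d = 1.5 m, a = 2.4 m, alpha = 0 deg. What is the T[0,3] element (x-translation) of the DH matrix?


T[0,3] = a * cos(theta)
= 2.4 * cos(146 deg)
= 2.4 * -0.829
= -1.9897


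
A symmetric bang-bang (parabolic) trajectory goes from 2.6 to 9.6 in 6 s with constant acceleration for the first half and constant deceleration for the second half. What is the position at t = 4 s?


Symmetric rest-to-rest: each phase covers (pf-p0)/2 in time T/2. 0.5*a*(T/2)^2 = (pf-p0)/2 => a = 4*(pf-p0)/T^2
a = 4*(9.6-2.6)/6^2 = 0.7778
t = 4 is in the deceleration phase (t > T/2).
p = pf - 0.5*a*(T-t)^2 = 9.6 - 0.5*0.7778*2^2
= 8.0444


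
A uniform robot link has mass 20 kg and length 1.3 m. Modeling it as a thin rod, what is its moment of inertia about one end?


I = (1/3) * m * L^2
= (1/3) * 20 * 1.3^2
= 0.333333 * 20 * 1.69
= 11.2667 kg*m^2


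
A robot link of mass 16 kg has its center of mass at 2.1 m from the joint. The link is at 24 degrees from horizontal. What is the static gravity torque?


tau = m*g*L*cos(angle)
= 16 * 9.81 * 2.1 * cos(24 deg)
= 16 * 9.81 * 2.1 * 0.9135
= 301.1192 Nm


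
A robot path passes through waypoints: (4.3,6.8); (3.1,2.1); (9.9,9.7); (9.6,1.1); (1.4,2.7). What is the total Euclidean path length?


Segment lengths:
  seg1 = sqrt((-1.2)^2 + (-4.7)^2) = 4.8508
  seg2 = sqrt((6.8)^2 + (7.6)^2) = 10.198
  seg3 = sqrt((-0.3)^2 + (-8.6)^2) = 8.6052
  seg4 = sqrt((-8.2)^2 + (1.6)^2) = 8.3546
Total = 32.0087


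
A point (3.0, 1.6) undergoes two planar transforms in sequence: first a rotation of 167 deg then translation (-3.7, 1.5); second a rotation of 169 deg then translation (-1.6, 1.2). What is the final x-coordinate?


After transform 1:
x1 = cos(167)*3.0 - sin(167)*1.6 + -3.7 = -6.983
y1 = sin(167)*3.0 + cos(167)*1.6 + 1.5 = 0.6159
After transform 2:
x2 = cos(169)*-6.983 - sin(169)*0.6159 + -1.6
= 5.1372


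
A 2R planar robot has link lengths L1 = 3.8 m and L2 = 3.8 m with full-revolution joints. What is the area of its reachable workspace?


r_max = L1 + L2 = 7.6 m
r_min = |L1 - L2| = 0.0 m
Area = pi*(r_max^2 - r_min^2)
= pi*(57.76 - 0.0)
= pi * 57.76
= 181.4584 m^2


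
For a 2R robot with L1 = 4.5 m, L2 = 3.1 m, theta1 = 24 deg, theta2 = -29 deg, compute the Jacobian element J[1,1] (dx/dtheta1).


J[1,1] = -L1*sin(t1) - L2*sin(t1+t2)
= -4.5*sin(24) - 3.1*sin(-5)
= -1.5601


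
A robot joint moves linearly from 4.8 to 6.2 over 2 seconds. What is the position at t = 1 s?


s = t/T = 1/2 = 0.5
p(t) = p0 + (pf-p0)*s
= 4.8 + (6.2 - 4.8) * 0.5
= 5.5


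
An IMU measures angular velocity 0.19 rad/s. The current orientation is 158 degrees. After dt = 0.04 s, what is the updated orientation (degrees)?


delta_theta = w * dt = 0.19 * 0.04 = 0.0076 rad
= 0.4354 deg
theta_new = 158 + 0.4354 = 158.4354 deg


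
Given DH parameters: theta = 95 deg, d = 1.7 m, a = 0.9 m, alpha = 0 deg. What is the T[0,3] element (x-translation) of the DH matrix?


T[0,3] = a * cos(theta)
= 0.9 * cos(95 deg)
= 0.9 * -0.0872
= -0.0784


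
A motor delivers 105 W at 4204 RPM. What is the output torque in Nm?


omega = 4204 * 2*pi/60 = 440.2419 rad/s
tau = P / omega = 105 / 440.2419
= 0.2385 Nm


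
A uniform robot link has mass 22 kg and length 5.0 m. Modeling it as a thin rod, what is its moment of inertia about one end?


I = (1/3) * m * L^2
= (1/3) * 22 * 5.0^2
= 0.333333 * 22 * 25.0
= 183.3333 kg*m^2


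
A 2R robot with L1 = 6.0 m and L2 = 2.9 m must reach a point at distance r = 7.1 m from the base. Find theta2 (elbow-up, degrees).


cos(theta2) = (r^2 - L1^2 - L2^2) / (2*L1*L2)
cos(theta2) = (50.41 - 36.0 - 8.41) / 34.8
cos(theta2) = 0.172414
theta2 = 80.0718 degrees


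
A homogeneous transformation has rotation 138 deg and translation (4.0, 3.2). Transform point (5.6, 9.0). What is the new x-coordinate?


x' = cos(theta)*px - sin(theta)*py + tx
= -0.7431*5.6 - 0.6691*9.0 + 4.0
= -6.1838


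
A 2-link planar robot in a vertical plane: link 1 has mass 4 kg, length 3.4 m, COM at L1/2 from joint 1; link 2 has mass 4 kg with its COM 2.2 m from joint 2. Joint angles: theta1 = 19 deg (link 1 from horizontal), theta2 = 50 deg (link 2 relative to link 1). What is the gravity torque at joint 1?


Horizontal distance from joint 1 to link-1 COM:
  x_c1 = (L1/2)*cos(t1) = 1.7 * 0.9455 = 1.6074 m
Horizontal distance from joint 1 to link-2 COM:
  x_c2 = L1*cos(t1) + Lc2*cos(t1+t2)
       = 3.4*0.9455 + 2.2*0.3584 = 4.0032 m
tau1 = m1*g*x_c1 + m2*g*x_c2
     = 4*9.81*1.6074 + 4*9.81*4.0032
     = 63.0737 + 157.0845
     = 220.1581 Nm


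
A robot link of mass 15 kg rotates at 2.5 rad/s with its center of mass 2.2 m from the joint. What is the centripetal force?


F = m * omega^2 * r
= 15 * 2.5^2 * 2.2
= 15 * 6.25 * 2.2
= 206.25 N


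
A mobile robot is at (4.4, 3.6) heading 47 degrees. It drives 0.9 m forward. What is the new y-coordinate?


y_new = y0 + d*sin(theta)
= 3.6 + 0.9*sin(47)
= 3.6 + 0.6582
= 4.2582


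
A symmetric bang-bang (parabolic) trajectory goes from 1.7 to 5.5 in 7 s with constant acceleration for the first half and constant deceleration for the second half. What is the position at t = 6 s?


Symmetric rest-to-rest: each phase covers (pf-p0)/2 in time T/2. 0.5*a*(T/2)^2 = (pf-p0)/2 => a = 4*(pf-p0)/T^2
a = 4*(5.5-1.7)/7^2 = 0.3102
t = 6 is in the deceleration phase (t > T/2).
p = pf - 0.5*a*(T-t)^2 = 5.5 - 0.5*0.3102*1^2
= 5.3449


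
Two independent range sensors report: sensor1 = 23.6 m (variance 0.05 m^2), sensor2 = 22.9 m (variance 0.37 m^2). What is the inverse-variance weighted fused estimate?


w1 = (1/var1) / (1/var1 + 1/var2)
   = 20.0 / (20.0 + 2.7027) = 0.881
w2 = 1 - w1 = 0.119
fused = w1*s1 + w2*s2 = 20.7905 + 2.7262
= 23.5167 m


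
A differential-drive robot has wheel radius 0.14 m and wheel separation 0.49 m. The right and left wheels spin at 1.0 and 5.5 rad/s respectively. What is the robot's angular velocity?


vR = r*wR = 0.14*1.0 = 0.14 m/s
vL = r*wL = 0.14*5.5 = 0.77 m/s
v = (vR+vL)/2 = 0.455 m/s
omega = (vR-vL)/L = -1.2857 rad/s
angular velocity = -1.2857 rad/s


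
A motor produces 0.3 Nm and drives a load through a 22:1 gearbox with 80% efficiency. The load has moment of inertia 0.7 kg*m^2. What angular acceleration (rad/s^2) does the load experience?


tau_out = tau_motor * N * eta
= 0.3 * 22 * 0.8 = 5.28 Nm
alpha = tau_out / I = 5.28 / 0.7
= 7.5429 rad/s^2


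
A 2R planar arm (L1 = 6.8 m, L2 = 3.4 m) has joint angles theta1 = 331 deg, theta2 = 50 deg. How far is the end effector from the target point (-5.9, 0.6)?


End effector via forward kinematics:
x = L1*cos(t1) + L2*cos(t1+t2) = 9.1216
y = L1*sin(t1) + L2*sin(t1+t2) = -2.0783
Distance to target:
d = sqrt((-5.9 - 9.1216)^2 + (0.6 - -2.0783)^2)
= sqrt(225.6481 + 7.173)
= 15.2585 m


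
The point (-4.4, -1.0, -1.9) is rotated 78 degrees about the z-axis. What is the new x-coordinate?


Rotation about z-axis: x' = x*cos(theta) - y*sin(theta)
= -4.4 * 0.2079 - -1.0 * 0.9781
= 0.0633


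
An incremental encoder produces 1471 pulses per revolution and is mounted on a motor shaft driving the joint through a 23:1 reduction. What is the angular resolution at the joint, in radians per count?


counts per rev = 1471
effective counts at joint = 1471 * 23 = 33833
resolution = 2*pi / 33833
= 1.8571e-04 rad/count


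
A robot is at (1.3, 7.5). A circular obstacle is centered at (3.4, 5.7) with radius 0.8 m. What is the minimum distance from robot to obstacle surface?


center_dist = sqrt((1.3-3.4)^2 + (7.5-5.7)^2)
= sqrt(4.41 + 3.24)
= 2.7659
min_dist = center_dist - radius = 2.7659 - 0.8 = 1.9659 m


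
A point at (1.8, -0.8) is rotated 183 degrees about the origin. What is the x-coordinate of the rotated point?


x' = x*cos(theta) - y*sin(theta)
cos(183 deg) = -0.9986, sin(183 deg) = -0.0523
x' = 1.8 * -0.9986 - -0.8 * -0.0523
= -1.7975 - 0.0419
= -1.8394


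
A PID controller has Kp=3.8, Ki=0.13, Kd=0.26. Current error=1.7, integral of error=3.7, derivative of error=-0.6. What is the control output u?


u = Kp*e + Ki*int(e) + Kd*de/dt
= 3.8*1.7 + 0.13*3.7 + 0.26*(-0.6)
= 6.46 + 0.481 + -0.156
= 6.785


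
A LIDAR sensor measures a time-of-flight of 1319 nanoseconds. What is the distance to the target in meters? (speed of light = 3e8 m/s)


tof = 1319 ns = 1.319e-06 s
dist = c * tof / 2
= 3e8 * 1.319e-06 / 2
= 197.85 m


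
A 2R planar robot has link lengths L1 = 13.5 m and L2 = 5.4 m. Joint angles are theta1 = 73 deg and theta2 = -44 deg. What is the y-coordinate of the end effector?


Convert angles to radians: theta1 = 1.2741, theta2 = -0.7679
y = L1*sin(theta1) + L2*sin(theta1+theta2)
y = 12.9101 + 2.618
y = 15.5281


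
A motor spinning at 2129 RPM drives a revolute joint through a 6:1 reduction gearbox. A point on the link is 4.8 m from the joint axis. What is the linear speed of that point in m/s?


omega_motor = 2129 * 2*pi/60 = 222.9484 rad/s
omega_joint = omega_motor / 6 = 37.1581 rad/s
v = omega_joint * r = 37.1581 * 4.8
= 178.3587 m/s


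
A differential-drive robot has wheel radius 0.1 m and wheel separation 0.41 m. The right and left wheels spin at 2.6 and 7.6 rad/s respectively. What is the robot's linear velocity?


vR = r*wR = 0.1*2.6 = 0.26 m/s
vL = r*wL = 0.1*7.6 = 0.76 m/s
v = (vR+vL)/2 = 0.51 m/s
omega = (vR-vL)/L = -1.2195 rad/s
linear velocity = 0.51 m/s


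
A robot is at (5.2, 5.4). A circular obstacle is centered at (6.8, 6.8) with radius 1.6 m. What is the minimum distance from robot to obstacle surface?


center_dist = sqrt((5.2-6.8)^2 + (5.4-6.8)^2)
= sqrt(2.56 + 1.96)
= 2.126
min_dist = center_dist - radius = 2.126 - 1.6 = 0.526 m


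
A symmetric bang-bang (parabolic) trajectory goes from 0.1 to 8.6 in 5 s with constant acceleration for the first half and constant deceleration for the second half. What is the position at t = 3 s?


Symmetric rest-to-rest: each phase covers (pf-p0)/2 in time T/2. 0.5*a*(T/2)^2 = (pf-p0)/2 => a = 4*(pf-p0)/T^2
a = 4*(8.6-0.1)/5^2 = 1.36
t = 3 is in the deceleration phase (t > T/2).
p = pf - 0.5*a*(T-t)^2 = 8.6 - 0.5*1.36*2^2
= 5.88


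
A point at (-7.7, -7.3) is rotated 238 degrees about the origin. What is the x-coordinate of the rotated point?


x' = x*cos(theta) - y*sin(theta)
cos(238 deg) = -0.5299, sin(238 deg) = -0.848
x' = -7.7 * -0.5299 - -7.3 * -0.848
= 4.0804 - 6.1908
= -2.1104


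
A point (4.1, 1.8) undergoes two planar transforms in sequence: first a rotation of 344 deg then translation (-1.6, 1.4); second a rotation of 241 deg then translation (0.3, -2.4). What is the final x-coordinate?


After transform 1:
x1 = cos(344)*4.1 - sin(344)*1.8 + -1.6 = 2.8373
y1 = sin(344)*4.1 + cos(344)*1.8 + 1.4 = 2.0002
After transform 2:
x2 = cos(241)*2.8373 - sin(241)*2.0002 + 0.3
= 0.6738


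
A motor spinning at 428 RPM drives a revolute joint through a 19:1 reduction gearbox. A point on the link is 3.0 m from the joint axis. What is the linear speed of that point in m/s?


omega_motor = 428 * 2*pi/60 = 44.8201 rad/s
omega_joint = omega_motor / 19 = 2.359 rad/s
v = omega_joint * r = 2.359 * 3.0
= 7.0769 m/s


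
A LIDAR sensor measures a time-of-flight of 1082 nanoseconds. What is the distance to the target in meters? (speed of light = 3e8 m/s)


tof = 1082 ns = 1.082e-06 s
dist = c * tof / 2
= 3e8 * 1.082e-06 / 2
= 162.3 m


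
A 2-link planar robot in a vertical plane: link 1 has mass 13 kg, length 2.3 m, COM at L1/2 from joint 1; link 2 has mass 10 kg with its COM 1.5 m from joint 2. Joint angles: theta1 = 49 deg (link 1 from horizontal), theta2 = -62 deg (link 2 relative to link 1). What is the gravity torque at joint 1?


Horizontal distance from joint 1 to link-1 COM:
  x_c1 = (L1/2)*cos(t1) = 1.15 * 0.6561 = 0.7545 m
Horizontal distance from joint 1 to link-2 COM:
  x_c2 = L1*cos(t1) + Lc2*cos(t1+t2)
       = 2.3*0.6561 + 1.5*0.9744 = 2.9705 m
tau1 = m1*g*x_c1 + m2*g*x_c2
     = 13*9.81*0.7545 + 10*9.81*2.9705
     = 96.2173 + 291.4052
     = 387.6224 Nm


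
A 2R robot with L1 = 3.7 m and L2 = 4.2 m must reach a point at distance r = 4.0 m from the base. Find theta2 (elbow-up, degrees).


cos(theta2) = (r^2 - L1^2 - L2^2) / (2*L1*L2)
cos(theta2) = (16.0 - 13.69 - 17.64) / 31.08
cos(theta2) = -0.493243
theta2 = 119.554 degrees


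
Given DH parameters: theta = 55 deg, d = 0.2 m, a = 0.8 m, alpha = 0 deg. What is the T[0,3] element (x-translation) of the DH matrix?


T[0,3] = a * cos(theta)
= 0.8 * cos(55 deg)
= 0.8 * 0.5736
= 0.4589


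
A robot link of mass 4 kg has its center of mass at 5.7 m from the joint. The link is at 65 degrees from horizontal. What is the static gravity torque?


tau = m*g*L*cos(angle)
= 4 * 9.81 * 5.7 * cos(65 deg)
= 4 * 9.81 * 5.7 * 0.4226
= 94.5262 Nm


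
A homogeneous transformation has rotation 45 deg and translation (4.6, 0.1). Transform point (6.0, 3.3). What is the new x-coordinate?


x' = cos(theta)*px - sin(theta)*py + tx
= 0.7071*6.0 - 0.7071*3.3 + 4.6
= 6.5092


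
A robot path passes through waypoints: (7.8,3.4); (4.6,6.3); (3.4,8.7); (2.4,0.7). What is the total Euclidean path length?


Segment lengths:
  seg1 = sqrt((-3.2)^2 + (2.9)^2) = 4.3186
  seg2 = sqrt((-1.2)^2 + (2.4)^2) = 2.6833
  seg3 = sqrt((-1.0)^2 + (-8.0)^2) = 8.0623
Total = 15.0641


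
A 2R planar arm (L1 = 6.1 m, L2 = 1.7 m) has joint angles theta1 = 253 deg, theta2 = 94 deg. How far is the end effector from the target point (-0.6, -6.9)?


End effector via forward kinematics:
x = L1*cos(t1) + L2*cos(t1+t2) = -0.127
y = L1*sin(t1) + L2*sin(t1+t2) = -6.2159
Distance to target:
d = sqrt((-0.6 - -0.127)^2 + (-6.9 - -6.2159)^2)
= sqrt(0.2237 + 0.468)
= 0.8317 m


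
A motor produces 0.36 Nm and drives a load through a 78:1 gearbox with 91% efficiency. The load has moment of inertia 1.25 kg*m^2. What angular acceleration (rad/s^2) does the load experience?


tau_out = tau_motor * N * eta
= 0.36 * 78 * 0.91 = 25.5528 Nm
alpha = tau_out / I = 25.5528 / 1.25
= 20.4422 rad/s^2


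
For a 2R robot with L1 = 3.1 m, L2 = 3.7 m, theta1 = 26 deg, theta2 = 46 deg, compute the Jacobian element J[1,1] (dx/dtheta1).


J[1,1] = -L1*sin(t1) - L2*sin(t1+t2)
= -3.1*sin(26) - 3.7*sin(72)
= -4.8779


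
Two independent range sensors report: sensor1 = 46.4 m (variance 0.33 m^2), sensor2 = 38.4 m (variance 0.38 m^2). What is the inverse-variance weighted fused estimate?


w1 = (1/var1) / (1/var1 + 1/var2)
   = 3.0303 / (3.0303 + 2.6316) = 0.5352
w2 = 1 - w1 = 0.4648
fused = w1*s1 + w2*s2 = 24.8338 + 17.8479
= 42.6817 m


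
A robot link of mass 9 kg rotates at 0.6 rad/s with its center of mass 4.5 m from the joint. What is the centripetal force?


F = m * omega^2 * r
= 9 * 0.6^2 * 4.5
= 9 * 0.36 * 4.5
= 14.58 N


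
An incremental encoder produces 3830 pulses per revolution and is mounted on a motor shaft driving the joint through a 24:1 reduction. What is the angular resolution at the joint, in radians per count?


counts per rev = 3830
effective counts at joint = 3830 * 24 = 91920
resolution = 2*pi / 91920
= 6.8355e-05 rad/count


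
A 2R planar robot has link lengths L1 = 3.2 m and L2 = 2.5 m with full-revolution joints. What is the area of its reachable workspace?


r_max = L1 + L2 = 5.7 m
r_min = |L1 - L2| = 0.7 m
Area = pi*(r_max^2 - r_min^2)
= pi*(32.49 - 0.49)
= pi * 32.0
= 100.531 m^2


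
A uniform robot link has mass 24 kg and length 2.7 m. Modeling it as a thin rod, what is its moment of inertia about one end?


I = (1/3) * m * L^2
= (1/3) * 24 * 2.7^2
= 0.333333 * 24 * 7.29
= 58.32 kg*m^2


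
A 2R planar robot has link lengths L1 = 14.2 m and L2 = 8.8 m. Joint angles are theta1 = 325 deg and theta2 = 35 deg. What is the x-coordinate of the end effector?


Convert angles to radians: theta1 = 5.6723, theta2 = 0.6109
x = L1*cos(theta1) + L2*cos(theta1+theta2)
x = 11.632 + 8.8
x = 20.432


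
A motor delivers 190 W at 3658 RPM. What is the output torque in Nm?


omega = 3658 * 2*pi/60 = 383.0649 rad/s
tau = P / omega = 190 / 383.0649
= 0.496 Nm


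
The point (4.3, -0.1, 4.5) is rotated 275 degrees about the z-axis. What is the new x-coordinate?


Rotation about z-axis: x' = x*cos(theta) - y*sin(theta)
= 4.3 * 0.0872 - -0.1 * -0.9962
= 0.2752


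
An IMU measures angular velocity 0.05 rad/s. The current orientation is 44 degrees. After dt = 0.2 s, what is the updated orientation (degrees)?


delta_theta = w * dt = 0.05 * 0.2 = 0.01 rad
= 0.573 deg
theta_new = 44 + 0.573 = 44.573 deg


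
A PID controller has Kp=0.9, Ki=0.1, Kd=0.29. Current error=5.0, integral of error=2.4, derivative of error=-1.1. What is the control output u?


u = Kp*e + Ki*int(e) + Kd*de/dt
= 0.9*5.0 + 0.1*2.4 + 0.29*(-1.1)
= 4.5 + 0.24 + -0.319
= 4.421


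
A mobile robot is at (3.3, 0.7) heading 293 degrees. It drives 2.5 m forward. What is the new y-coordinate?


y_new = y0 + d*sin(theta)
= 0.7 + 2.5*sin(293)
= 0.7 + -2.3013
= -1.6013


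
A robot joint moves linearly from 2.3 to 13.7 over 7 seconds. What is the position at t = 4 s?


s = t/T = 4/7 = 0.5714
p(t) = p0 + (pf-p0)*s
= 2.3 + (13.7 - 2.3) * 0.5714
= 8.8143


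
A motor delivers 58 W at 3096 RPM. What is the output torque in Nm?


omega = 3096 * 2*pi/60 = 324.2124 rad/s
tau = P / omega = 58 / 324.2124
= 0.1789 Nm


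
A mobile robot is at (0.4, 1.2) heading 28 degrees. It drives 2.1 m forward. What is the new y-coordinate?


y_new = y0 + d*sin(theta)
= 1.2 + 2.1*sin(28)
= 1.2 + 0.9859
= 2.1859


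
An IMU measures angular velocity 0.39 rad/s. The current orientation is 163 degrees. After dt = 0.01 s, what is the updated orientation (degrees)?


delta_theta = w * dt = 0.39 * 0.01 = 0.0039 rad
= 0.2235 deg
theta_new = 163 + 0.2235 = 163.2235 deg


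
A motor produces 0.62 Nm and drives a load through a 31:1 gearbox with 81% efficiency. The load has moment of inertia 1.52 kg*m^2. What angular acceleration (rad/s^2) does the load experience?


tau_out = tau_motor * N * eta
= 0.62 * 31 * 0.81 = 15.5682 Nm
alpha = tau_out / I = 15.5682 / 1.52
= 10.2422 rad/s^2


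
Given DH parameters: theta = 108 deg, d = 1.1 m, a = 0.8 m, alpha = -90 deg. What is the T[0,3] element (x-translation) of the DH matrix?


T[0,3] = a * cos(theta)
= 0.8 * cos(108 deg)
= 0.8 * -0.309
= -0.2472


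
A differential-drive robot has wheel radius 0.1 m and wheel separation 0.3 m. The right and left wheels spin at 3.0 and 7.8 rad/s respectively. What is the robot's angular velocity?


vR = r*wR = 0.1*3.0 = 0.3 m/s
vL = r*wL = 0.1*7.8 = 0.78 m/s
v = (vR+vL)/2 = 0.54 m/s
omega = (vR-vL)/L = -1.6 rad/s
angular velocity = -1.6 rad/s


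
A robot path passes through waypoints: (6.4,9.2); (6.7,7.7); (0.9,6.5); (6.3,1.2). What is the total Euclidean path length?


Segment lengths:
  seg1 = sqrt((0.3)^2 + (-1.5)^2) = 1.5297
  seg2 = sqrt((-5.8)^2 + (-1.2)^2) = 5.9228
  seg3 = sqrt((5.4)^2 + (-5.3)^2) = 7.5664
Total = 15.0189


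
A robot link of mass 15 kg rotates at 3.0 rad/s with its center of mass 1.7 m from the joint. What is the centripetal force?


F = m * omega^2 * r
= 15 * 3.0^2 * 1.7
= 15 * 9.0 * 1.7
= 229.5 N


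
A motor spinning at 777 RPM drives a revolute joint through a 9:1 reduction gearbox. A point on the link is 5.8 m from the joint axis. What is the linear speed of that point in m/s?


omega_motor = 777 * 2*pi/60 = 81.3672 rad/s
omega_joint = omega_motor / 9 = 9.0408 rad/s
v = omega_joint * r = 9.0408 * 5.8
= 52.4367 m/s


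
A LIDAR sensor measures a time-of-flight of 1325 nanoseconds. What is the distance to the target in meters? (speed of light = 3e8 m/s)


tof = 1325 ns = 1.325e-06 s
dist = c * tof / 2
= 3e8 * 1.325e-06 / 2
= 198.75 m


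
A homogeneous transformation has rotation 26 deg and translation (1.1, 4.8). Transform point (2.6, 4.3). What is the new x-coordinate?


x' = cos(theta)*px - sin(theta)*py + tx
= 0.8988*2.6 - 0.4384*4.3 + 1.1
= 1.5519


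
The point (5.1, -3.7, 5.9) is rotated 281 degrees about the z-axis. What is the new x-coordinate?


Rotation about z-axis: x' = x*cos(theta) - y*sin(theta)
= 5.1 * 0.1908 - -3.7 * -0.9816
= -2.6589


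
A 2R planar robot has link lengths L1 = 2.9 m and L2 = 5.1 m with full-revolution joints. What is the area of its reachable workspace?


r_max = L1 + L2 = 8.0 m
r_min = |L1 - L2| = 2.2 m
Area = pi*(r_max^2 - r_min^2)
= pi*(64.0 - 4.84)
= pi * 59.16
= 185.8566 m^2


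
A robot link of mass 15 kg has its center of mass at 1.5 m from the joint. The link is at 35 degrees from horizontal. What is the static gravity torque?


tau = m*g*L*cos(angle)
= 15 * 9.81 * 1.5 * cos(35 deg)
= 15 * 9.81 * 1.5 * 0.8192
= 180.8073 Nm


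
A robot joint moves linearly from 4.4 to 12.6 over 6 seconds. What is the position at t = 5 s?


s = t/T = 5/6 = 0.8333
p(t) = p0 + (pf-p0)*s
= 4.4 + (12.6 - 4.4) * 0.8333
= 11.2333


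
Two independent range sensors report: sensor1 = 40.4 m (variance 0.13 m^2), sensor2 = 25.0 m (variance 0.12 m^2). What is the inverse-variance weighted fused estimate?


w1 = (1/var1) / (1/var1 + 1/var2)
   = 7.6923 / (7.6923 + 8.3333) = 0.48
w2 = 1 - w1 = 0.52
fused = w1*s1 + w2*s2 = 19.392 + 13.0
= 32.392 m
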